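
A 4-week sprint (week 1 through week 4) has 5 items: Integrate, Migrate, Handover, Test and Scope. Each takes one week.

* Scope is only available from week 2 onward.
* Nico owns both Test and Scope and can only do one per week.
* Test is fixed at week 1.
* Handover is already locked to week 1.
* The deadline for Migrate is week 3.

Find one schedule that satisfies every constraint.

Test in week 1, Scope in week 2, Migrate in week 1, Integrate in week 1, Handover in week 1

Checking: Test(week 1) != Scope(week 2); Scope=week 2 in [week 2,week 4]; Migrate=week 1 in [week 1,week 3]; Handover=week 1 in [week 1,week 1]; Test=week 1 in [week 1,week 1].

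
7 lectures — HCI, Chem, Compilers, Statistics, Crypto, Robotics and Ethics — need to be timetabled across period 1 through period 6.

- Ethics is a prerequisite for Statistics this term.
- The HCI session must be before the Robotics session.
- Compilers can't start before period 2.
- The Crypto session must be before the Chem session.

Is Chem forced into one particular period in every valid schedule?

No

Chem can be period 2 (e.g. Chem in period 2; HCI in period 1; Compilers in period 2; Crypto in period 1; Ethics in period 1; Robotics in period 2; Statistics in period 2) or period 3 (e.g. Robotics=period 2, Compilers=period 2, Crypto=period 1, Ethics=period 1, Statistics=period 2, HCI=period 1, Chem=period 3).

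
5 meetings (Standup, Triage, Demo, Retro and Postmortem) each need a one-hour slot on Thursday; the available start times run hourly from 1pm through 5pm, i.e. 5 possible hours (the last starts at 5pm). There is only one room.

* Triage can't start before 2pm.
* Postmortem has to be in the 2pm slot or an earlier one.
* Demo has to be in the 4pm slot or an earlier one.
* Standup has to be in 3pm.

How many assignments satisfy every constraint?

Splitting on Triage: it can be 2pm (1), 4pm (2), 5pm (4). Listing each branch's schedules as (Standup, Demo, Retro, Postmortem):
Triage=2pm: (3pm,4pm,5pm,1pm) — 1.
Triage=4pm: (3pm,1pm,5pm,2pm) (3pm,2pm,5pm,1pm) — 2.
Triage=5pm: (3pm,1pm,4pm,2pm) (3pm,2pm,4pm,1pm) (3pm,4pm,1pm,2pm) (3pm,4pm,2pm,1pm) — 4.
Summing: 1 + 2 + 4 = 7.

7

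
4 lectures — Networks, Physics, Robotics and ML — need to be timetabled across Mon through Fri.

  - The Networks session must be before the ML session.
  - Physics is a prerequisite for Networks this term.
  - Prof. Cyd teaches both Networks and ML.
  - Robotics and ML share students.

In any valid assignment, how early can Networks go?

Precedence pushes Networks to at least Tue; downstream work caps Networks at Thu.
Networks at Tue is achievable: Robotics -> Mon; Networks -> Tue; Physics -> Mon; ML -> Wed.

Tue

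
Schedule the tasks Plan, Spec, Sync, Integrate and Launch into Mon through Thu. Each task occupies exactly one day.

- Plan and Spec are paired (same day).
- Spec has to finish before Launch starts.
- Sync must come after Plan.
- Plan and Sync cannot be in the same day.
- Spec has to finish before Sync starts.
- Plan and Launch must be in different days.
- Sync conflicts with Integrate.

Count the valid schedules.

Splitting on Plan: it can be Mon (27), Tue (12), Wed (3). Listing each branch's schedules as (Spec, Sync, Integrate, Launch):
Plan=Mon: (Mon,Tue,Mon,Tue) (Mon,Tue,Mon,Wed) (Mon,Tue,Mon,Thu) (Mon,Tue,Wed,Tue) (Mon,Tue,Wed,Wed) (Mon,Tue,Wed,Thu) (Mon,Tue,Thu,Tue) (Mon,Tue,Thu,Wed) (Mon,Tue,Thu,Thu) (Mon,Wed,Mon,Tue) (Mon,Wed,Mon,Wed) (Mon,Wed,Mon,Thu) (Mon,Wed,Tue,Tue) (Mon,Wed,Tue,Wed) (Mon,Wed,Tue,Thu) (Mon,Wed,Thu,Tue) (Mon,Wed,Thu,Wed) (Mon,Wed,Thu,Thu) (Mon,Thu,Mon,Tue) (Mon,Thu,Mon,Wed) (Mon,Thu,Mon,Thu) (Mon,Thu,Tue,Tue) (Mon,Thu,Tue,Wed) (Mon,Thu,Tue,Thu) (Mon,Thu,Wed,Tue) (Mon,Thu,Wed,Wed) (Mon,Thu,Wed,Thu) — 27.
Plan=Tue: (Tue,Wed,Mon,Wed) (Tue,Wed,Mon,Thu) (Tue,Wed,Tue,Wed) (Tue,Wed,Tue,Thu) (Tue,Wed,Thu,Wed) (Tue,Wed,Thu,Thu) (Tue,Thu,Mon,Wed) (Tue,Thu,Mon,Thu) (Tue,Thu,Tue,Wed) (Tue,Thu,Tue,Thu) (Tue,Thu,Wed,Wed) (Tue,Thu,Wed,Thu) — 12.
Plan=Wed: (Wed,Thu,Mon,Thu) (Wed,Thu,Tue,Thu) (Wed,Thu,Wed,Thu) — 3.
Summing: 27 + 12 + 3 = 42.

42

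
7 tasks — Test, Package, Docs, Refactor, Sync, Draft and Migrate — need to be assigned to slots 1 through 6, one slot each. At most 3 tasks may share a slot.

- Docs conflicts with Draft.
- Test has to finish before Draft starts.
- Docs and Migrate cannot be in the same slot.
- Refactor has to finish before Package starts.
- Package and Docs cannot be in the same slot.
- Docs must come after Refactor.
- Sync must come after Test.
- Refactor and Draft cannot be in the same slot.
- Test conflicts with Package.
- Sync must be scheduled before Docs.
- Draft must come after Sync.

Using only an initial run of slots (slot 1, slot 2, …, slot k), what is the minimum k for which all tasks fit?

The precedence chain requires at least 3 distinct slots.
With at most 3 per slot and 7 tasks, at least 3 slots are needed.
Could 3 slots be enough, i.e. nothing placed later than 3? No: Docs must come after Sync (at 1 or later) → {2, 3}; Sync must come before Docs (at 3 or earlier) → {1, 2}; Sync must come after Test (at 1 or later) → {2}; Test must come before Sync (at 2 or earlier) → {1}; Draft must come after Test (at 1 or later) → {2, 3}; Draft must come after Sync (at 2 or later) → {3}; Docs can't share with Draft (3) → {2}; Docs must come after Sync (at 2 or later) → nothing is left.
So 3 slots is not enough.
4 works (last occupied slot: 4): for example Test -> 1; Package -> 2; Draft -> 4; Migrate -> 1; Refactor -> 1; Sync -> 2; Docs -> 3.

4 slots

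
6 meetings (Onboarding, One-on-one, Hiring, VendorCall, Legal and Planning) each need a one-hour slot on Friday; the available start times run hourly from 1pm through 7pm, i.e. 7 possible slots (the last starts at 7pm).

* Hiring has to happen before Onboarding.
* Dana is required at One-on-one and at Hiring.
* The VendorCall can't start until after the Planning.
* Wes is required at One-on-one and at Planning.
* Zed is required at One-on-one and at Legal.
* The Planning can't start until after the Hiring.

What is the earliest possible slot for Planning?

Precedence pushes Planning to at least 2pm; downstream work caps Planning at 6pm.
Planning at 2pm is achievable: VendorCall in 3pm; Legal in 1pm; Onboarding in 2pm; Hiring in 1pm; One-on-one in 3pm; Planning in 2pm.

2pm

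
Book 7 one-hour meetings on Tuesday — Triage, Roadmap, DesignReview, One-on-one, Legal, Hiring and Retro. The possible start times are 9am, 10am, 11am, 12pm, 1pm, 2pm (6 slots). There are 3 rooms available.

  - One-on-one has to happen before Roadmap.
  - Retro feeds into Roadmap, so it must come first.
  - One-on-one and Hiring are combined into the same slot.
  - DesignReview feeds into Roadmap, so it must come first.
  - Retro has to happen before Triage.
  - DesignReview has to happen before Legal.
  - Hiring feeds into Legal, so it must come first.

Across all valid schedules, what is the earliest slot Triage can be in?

10am

Precedence pushes Triage to at least 10am.
Triage at 10am is achievable: Hiring=10am; Retro=9am; Roadmap=11am; One-on-one=10am; DesignReview=9am; Legal=11am; Triage=10am.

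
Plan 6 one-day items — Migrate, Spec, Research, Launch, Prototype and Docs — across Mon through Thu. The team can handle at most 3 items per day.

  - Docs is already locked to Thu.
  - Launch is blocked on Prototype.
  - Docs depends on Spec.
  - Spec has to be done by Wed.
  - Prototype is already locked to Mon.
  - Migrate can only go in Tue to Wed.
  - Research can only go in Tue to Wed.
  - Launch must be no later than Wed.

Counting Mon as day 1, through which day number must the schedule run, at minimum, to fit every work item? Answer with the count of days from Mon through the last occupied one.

The precedence chain requires at least 2 distinct days.
With at most 3 per day and 6 work items, at least 2 days are needed.
Docs can't be placed before Thu — that is day 4 counting from Mon — so the schedule must run through at least 4 days.
4 works (last occupied day: Thu): for example Spec=Mon; Migrate=Tue; Launch=Tue; Prototype=Mon; Docs=Thu; Research=Tue.

4 days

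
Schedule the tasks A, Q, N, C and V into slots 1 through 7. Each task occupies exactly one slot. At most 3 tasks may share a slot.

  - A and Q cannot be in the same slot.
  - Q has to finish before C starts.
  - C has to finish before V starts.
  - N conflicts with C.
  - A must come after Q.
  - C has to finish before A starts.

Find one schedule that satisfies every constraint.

C=2; Q=1; A=3; N=1; V=3

Checking: C(2) before A(3); C(2) before V(3); Q(1) before C(2); Q(1) before A(3); A(3) != Q(1); N(1) != C(2); max 2 per slot (cap 3).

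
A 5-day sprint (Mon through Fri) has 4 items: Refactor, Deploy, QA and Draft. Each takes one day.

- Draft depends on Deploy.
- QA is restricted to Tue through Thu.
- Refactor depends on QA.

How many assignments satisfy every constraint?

Splitting on Refactor: it can be Wed (10), Thu (20), Fri (30). Listing each branch's schedules as (Deploy, QA, Draft):
Refactor=Wed: (Mon,Tue,Tue) (Mon,Tue,Wed) (Mon,Tue,Thu) (Mon,Tue,Fri) (Tue,Tue,Wed) (Tue,Tue,Thu) (Tue,Tue,Fri) (Wed,Tue,Thu) (Wed,Tue,Fri) (Thu,Tue,Fri) — 10.
Refactor=Thu: (Mon,Tue,Tue) (Mon,Tue,Wed) (Mon,Tue,Thu) (Mon,Tue,Fri) (Mon,Wed,Tue) (Mon,Wed,Wed) (Mon,Wed,Thu) (Mon,Wed,Fri) (Tue,Tue,Wed) (Tue,Tue,Thu) (Tue,Tue,Fri) (Tue,Wed,Wed) (Tue,Wed,Thu) (Tue,Wed,Fri) (Wed,Tue,Thu) (Wed,Tue,Fri) (Wed,Wed,Thu) (Wed,Wed,Fri) (Thu,Tue,Fri) (Thu,Wed,Fri) — 20.
Refactor=Fri: (Mon,Tue,Tue) (Mon,Tue,Wed) (Mon,Tue,Thu) (Mon,Tue,Fri) (Mon,Wed,Tue) (Mon,Wed,Wed) (Mon,Wed,Thu) (Mon,Wed,Fri) (Mon,Thu,Tue) (Mon,Thu,Wed) (Mon,Thu,Thu) (Mon,Thu,Fri) (Tue,Tue,Wed) (Tue,Tue,Thu) (Tue,Tue,Fri) (Tue,Wed,Wed) (Tue,Wed,Thu) (Tue,Wed,Fri) (Tue,Thu,Wed) (Tue,Thu,Thu) (Tue,Thu,Fri) (Wed,Tue,Thu) (Wed,Tue,Fri) (Wed,Wed,Thu) (Wed,Wed,Fri) (Wed,Thu,Thu) (Wed,Thu,Fri) (Thu,Tue,Fri) (Thu,Wed,Fri) (Thu,Thu,Fri) — 30.
Summing: 10 + 20 + 30 = 60.

60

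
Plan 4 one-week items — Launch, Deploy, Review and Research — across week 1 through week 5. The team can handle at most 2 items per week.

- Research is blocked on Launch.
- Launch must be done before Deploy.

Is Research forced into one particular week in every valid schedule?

No

Research can be week 2 (e.g. Launch in week 1, Deploy in week 2, Review in week 1, Research in week 2) or week 3 (e.g. Research in week 3; Deploy in week 2; Review in week 1; Launch in week 1).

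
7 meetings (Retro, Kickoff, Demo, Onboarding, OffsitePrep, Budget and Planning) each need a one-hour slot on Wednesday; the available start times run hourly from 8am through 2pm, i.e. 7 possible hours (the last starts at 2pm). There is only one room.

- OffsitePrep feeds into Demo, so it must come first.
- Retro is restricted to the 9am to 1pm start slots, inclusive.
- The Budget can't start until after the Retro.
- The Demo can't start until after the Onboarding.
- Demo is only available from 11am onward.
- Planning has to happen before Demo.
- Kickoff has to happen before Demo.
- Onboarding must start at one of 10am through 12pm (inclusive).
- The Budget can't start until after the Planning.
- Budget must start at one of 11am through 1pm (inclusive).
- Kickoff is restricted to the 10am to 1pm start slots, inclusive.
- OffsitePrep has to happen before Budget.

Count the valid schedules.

Splitting on Retro: it can be 9am (18), 10am (8), 11am (6), 12pm (4). Listing each branch's schedules as (Kickoff, Demo, Onboarding, OffsitePrep, Budget, Planning):
Retro=9am: (10am,2pm,11am,8am,1pm,12pm) (10am,2pm,11am,12pm,1pm,8am) (10am,2pm,12pm,8am,1pm,11am) (10am,2pm,12pm,11am,1pm,8am) (11am,2pm,10am,8am,1pm,12pm) (11am,2pm,10am,12pm,1pm,8am) (11am,2pm,12pm,8am,1pm,10am) (11am,2pm,12pm,10am,1pm,8am) (12pm,2pm,10am,8am,1pm,11am) (12pm,2pm,10am,11am,1pm,8am) (12pm,2pm,11am,8am,1pm,10am) (12pm,2pm,11am,10am,1pm,8am) (1pm,2pm,10am,8am,12pm,11am) (1pm,2pm,10am,11am,12pm,8am) (1pm,2pm,11am,8am,12pm,10am) (1pm,2pm,11am,10am,12pm,8am) (1pm,2pm,12pm,8am,11am,10am) (1pm,2pm,12pm,10am,11am,8am) — 18.
Retro=10am: (11am,2pm,12pm,8am,1pm,9am) (11am,2pm,12pm,9am,1pm,8am) (12pm,2pm,11am,8am,1pm,9am) (12pm,2pm,11am,9am,1pm,8am) (1pm,2pm,11am,8am,12pm,9am) (1pm,2pm,11am,9am,12pm,8am) (1pm,2pm,12pm,8am,11am,9am) (1pm,2pm,12pm,9am,11am,8am) — 8.
Retro=11am: (10am,2pm,12pm,8am,1pm,9am) (10am,2pm,12pm,9am,1pm,8am) (12pm,2pm,10am,8am,1pm,9am) (12pm,2pm,10am,9am,1pm,8am) (1pm,2pm,10am,8am,12pm,9am) (1pm,2pm,10am,9am,12pm,8am) — 6.
Retro=12pm: (10am,2pm,11am,8am,1pm,9am) (10am,2pm,11am,9am,1pm,8am) (11am,2pm,10am,8am,1pm,9am) (11am,2pm,10am,9am,1pm,8am) — 4.
Summing: 18 + 8 + 6 + 4 = 36.

36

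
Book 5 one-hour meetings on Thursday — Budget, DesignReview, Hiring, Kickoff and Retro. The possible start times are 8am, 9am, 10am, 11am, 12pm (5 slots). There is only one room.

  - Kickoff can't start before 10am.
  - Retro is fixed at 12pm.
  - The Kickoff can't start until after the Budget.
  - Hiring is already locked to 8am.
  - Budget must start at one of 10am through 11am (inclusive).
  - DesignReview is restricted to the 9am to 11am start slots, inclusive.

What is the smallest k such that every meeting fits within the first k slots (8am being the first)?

5 slots

The precedence chain requires at least 2 distinct slots.
With at most 1 per slot and 5 meetings, at least 5 slots are needed.
Retro can't be placed before 12pm — that is slot 5 counting from 8am — so the schedule must run through at least 5 slots.
5 works (last occupied slot: 12pm): for example DesignReview in 9am; Budget in 10am; Hiring in 8am; Kickoff in 11am; Retro in 12pm.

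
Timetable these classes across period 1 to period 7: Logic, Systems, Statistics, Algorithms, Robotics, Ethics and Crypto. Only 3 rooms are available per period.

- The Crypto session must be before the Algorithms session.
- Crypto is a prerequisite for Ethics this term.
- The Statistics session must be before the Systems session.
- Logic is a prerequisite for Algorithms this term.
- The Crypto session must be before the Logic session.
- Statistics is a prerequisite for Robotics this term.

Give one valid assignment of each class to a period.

Algorithms in period 3, Systems in period 2, Logic in period 2, Robotics in period 2, Ethics in period 3, Statistics in period 1, Crypto in period 1

Checking: Logic(period 2) before Algorithms(period 3); Statistics(period 1) before Systems(period 2); Crypto(period 1) before Logic(period 2); Statistics(period 1) before Robotics(period 2); Crypto(period 1) before Ethics(period 3); Crypto(period 1) before Algorithms(period 3); max 3 per period (cap 3).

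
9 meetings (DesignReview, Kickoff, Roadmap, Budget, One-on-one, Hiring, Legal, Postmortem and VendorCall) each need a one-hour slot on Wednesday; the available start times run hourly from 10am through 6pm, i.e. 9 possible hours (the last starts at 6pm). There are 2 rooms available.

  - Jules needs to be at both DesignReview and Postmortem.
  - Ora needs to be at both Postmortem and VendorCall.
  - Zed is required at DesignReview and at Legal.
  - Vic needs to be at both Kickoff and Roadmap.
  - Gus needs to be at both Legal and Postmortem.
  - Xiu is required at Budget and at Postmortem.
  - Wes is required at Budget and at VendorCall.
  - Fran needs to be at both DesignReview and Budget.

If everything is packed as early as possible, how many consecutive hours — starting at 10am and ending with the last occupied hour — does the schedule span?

5

With at most 2 per hour and 9 meetings, at least 5 hours are needed.
5 works (last occupied hour: 2pm): for example One-on-one=12pm, Budget=11am, DesignReview=10am, Roadmap=11am, Postmortem=2pm, VendorCall=1pm, Legal=1pm, Kickoff=10am, Hiring=12pm.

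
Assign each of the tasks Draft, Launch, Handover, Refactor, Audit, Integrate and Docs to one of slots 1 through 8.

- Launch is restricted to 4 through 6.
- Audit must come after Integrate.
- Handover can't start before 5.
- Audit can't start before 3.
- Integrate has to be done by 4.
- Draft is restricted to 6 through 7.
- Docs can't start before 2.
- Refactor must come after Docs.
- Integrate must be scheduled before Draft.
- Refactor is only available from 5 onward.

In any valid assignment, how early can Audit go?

3

Audit is available from 3.
Audit at 3 is achievable: Launch=4, Draft=6, Handover=5, Integrate=1, Refactor=5, Docs=2, Audit=3.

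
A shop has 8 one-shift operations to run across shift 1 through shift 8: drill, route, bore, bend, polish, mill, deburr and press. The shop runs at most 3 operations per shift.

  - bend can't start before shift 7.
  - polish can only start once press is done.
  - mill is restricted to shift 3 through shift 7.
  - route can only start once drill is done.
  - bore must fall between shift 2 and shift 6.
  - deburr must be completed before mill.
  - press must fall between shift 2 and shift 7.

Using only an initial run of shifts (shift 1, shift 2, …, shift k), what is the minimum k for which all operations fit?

7 shifts

The precedence chain requires at least 2 distinct shifts.
With at most 3 per shift and 8 operations, at least 3 shifts are needed.
bend can't be placed before shift 7, so the schedule must run through at least shift 7.
7 works (last occupied shift: shift 7): for example deburr -> shift 1, drill -> shift 1, route -> shift 2, bore -> shift 2, polish -> shift 3, press -> shift 2, mill -> shift 3, bend -> shift 7.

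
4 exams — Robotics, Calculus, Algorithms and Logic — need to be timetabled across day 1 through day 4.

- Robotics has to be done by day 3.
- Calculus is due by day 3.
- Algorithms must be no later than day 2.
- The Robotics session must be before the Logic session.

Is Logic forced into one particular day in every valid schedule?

Logic can be day 2 (e.g. Logic=day 2, Algorithms=day 1, Calculus=day 1, Robotics=day 1) or day 3 (e.g. Algorithms=day 1, Calculus=day 1, Robotics=day 1, Logic=day 3).

No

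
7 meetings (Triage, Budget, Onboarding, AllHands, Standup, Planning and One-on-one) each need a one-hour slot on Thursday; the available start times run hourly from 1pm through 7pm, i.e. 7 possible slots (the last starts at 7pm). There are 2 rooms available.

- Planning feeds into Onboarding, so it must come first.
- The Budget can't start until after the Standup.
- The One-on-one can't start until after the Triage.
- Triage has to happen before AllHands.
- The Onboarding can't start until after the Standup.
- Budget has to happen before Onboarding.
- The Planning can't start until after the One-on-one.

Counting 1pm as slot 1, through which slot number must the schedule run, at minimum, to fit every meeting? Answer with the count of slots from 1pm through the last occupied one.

4

The precedence chain requires at least 4 distinct slots.
With at most 2 per slot and 7 meetings, at least 4 slots are needed.
4 works (last occupied slot: 4pm): for example Budget=2pm; One-on-one=2pm; Planning=3pm; Triage=1pm; Standup=1pm; Onboarding=4pm; AllHands=3pm.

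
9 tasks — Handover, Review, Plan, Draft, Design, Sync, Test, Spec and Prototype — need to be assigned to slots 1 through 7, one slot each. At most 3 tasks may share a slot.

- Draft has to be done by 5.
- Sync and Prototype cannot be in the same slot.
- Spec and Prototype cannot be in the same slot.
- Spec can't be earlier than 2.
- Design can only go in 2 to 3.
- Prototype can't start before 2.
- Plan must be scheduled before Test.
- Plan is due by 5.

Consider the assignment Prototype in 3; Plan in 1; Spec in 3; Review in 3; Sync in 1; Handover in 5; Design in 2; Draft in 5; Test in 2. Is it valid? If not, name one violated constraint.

Draft has to be done by 5 — holds.
Spec can't be earlier than 2 — holds.
At most 3 tasks may share a slot — holds.
Sync and Prototype cannot be in the same slot — holds.
Plan is due by 5 — holds.
Prototype can't start before 2 — holds.
Plan must be scheduled before Test — holds.
Design can only go in 2 to 3 — holds.
Spec and Prototype cannot be in the same slot — violated.

No. Spec and Prototype cannot be in the same slot is not satisfied.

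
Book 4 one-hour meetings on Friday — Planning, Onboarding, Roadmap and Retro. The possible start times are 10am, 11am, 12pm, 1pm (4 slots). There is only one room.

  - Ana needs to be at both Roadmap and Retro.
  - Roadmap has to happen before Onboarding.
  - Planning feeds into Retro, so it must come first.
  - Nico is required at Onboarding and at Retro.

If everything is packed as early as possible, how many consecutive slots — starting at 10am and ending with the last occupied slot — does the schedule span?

The precedence chain requires at least 2 distinct slots.
With at most 1 per slot and 4 meetings, at least 4 slots are needed.
4 works (last occupied slot: 1pm): for example Onboarding in 12pm, Roadmap in 11am, Planning in 10am, Retro in 1pm.

4 slots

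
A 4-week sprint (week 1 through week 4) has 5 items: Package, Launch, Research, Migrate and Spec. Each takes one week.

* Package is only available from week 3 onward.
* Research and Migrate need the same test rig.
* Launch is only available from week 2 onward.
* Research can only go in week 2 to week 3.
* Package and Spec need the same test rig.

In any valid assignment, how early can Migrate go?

Migrate at week 1 is achievable: Package in week 3, Migrate in week 1, Spec in week 1, Launch in week 2, Research in week 2.

week 1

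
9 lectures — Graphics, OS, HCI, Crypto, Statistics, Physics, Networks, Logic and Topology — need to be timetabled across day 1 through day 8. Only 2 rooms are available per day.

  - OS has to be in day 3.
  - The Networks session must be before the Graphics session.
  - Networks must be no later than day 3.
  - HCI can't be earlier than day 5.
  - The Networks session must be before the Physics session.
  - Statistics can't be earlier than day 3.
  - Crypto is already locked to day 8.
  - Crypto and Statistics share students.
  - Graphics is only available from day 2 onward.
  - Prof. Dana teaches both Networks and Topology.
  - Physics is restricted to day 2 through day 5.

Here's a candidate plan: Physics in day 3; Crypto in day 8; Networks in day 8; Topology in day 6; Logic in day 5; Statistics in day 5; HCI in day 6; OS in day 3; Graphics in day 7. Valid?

Crypto is already locked to day 8 — holds.
The Networks session must be before the Physics session — violated.
OS has to be in day 3 — holds.
Statistics can't be earlier than day 3 — holds.
Only 2 rooms are available per day — holds.
Graphics is only available from day 2 onward — holds.
Networks must be no later than day 3 — violated.
Prof. Dana teaches both Networks and Topology — holds.
Crypto and Statistics share students — holds.
HCI can't be earlier than day 5 — holds.
Physics is restricted to day 2 through day 5 — holds.
The Networks session must be before the Graphics session — violated.

No. Networks must be no later than day 3 is not satisfied.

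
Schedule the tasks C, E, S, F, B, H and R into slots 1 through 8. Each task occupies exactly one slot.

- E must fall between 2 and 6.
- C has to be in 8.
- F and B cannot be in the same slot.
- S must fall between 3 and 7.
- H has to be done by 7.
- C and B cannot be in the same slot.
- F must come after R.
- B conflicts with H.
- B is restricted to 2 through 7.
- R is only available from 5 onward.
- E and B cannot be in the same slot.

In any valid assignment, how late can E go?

6

E is available from 2; E's own window allows nothing later than 6.
E at 6 is achievable: S=3; C=8; H=1; R=5; B=2; E=6; F=6.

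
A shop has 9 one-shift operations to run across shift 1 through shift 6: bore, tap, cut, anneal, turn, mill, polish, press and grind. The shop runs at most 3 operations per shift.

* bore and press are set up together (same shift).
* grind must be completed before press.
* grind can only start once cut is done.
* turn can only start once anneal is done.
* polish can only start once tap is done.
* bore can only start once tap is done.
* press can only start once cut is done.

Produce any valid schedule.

mill=shift 3; bore=shift 3; tap=shift 1; grind=shift 2; polish=shift 2; turn=shift 2; press=shift 3; anneal=shift 1; cut=shift 1

Checking: anneal(shift 1) before turn(shift 2); tap(shift 1) before bore(shift 3); cut(shift 1) before press(shift 3); tap(shift 1) before polish(shift 2); cut(shift 1) before grind(shift 2); grind(shift 2) before press(shift 3); bore = press = shift 3; max 3 per shift (cap 3).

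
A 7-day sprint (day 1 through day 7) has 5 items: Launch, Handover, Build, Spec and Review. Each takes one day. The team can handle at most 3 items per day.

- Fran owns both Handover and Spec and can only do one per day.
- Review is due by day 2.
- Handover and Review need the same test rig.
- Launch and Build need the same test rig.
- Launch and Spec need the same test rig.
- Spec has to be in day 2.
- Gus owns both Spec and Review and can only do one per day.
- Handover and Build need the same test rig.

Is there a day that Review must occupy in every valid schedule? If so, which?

Review's window is day 1–day 2.
Spec is fixed at day 2, and Review can't share a day with Spec.
So Review must be day 1.

day 1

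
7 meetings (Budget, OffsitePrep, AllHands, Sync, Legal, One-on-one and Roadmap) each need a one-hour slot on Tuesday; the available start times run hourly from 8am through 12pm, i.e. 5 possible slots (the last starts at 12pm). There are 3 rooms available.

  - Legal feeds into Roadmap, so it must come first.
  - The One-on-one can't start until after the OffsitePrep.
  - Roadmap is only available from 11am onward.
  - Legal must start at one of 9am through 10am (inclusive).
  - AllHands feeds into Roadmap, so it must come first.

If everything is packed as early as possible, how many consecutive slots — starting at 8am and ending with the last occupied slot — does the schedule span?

4 slots

The precedence chain requires at least 2 distinct slots.
With at most 3 per slot and 7 meetings, at least 3 slots are needed.
Roadmap can't be placed before 11am — that is slot 4 counting from 8am — so the schedule must run through at least 4 slots.
4 works (last occupied slot: 11am): for example Roadmap -> 11am, AllHands -> 8am, One-on-one -> 9am, Legal -> 9am, OffsitePrep -> 8am, Budget -> 8am, Sync -> 9am.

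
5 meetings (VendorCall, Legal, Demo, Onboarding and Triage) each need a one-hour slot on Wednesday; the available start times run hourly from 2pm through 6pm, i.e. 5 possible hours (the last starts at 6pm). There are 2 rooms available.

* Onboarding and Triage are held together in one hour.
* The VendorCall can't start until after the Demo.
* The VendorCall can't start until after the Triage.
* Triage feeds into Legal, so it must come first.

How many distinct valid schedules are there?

55

Splitting on VendorCall: it can be 4pm (7), 5pm (18), 6pm (30). Listing each branch's schedules as (Legal, Demo, Onboarding, Triage):
VendorCall=4pm: (3pm,3pm,2pm,2pm) (4pm,2pm,3pm,3pm) (4pm,3pm,2pm,2pm) (5pm,2pm,3pm,3pm) (5pm,3pm,2pm,2pm) (6pm,2pm,3pm,3pm) (6pm,3pm,2pm,2pm) — 7.
VendorCall=5pm: (3pm,3pm,2pm,2pm) (3pm,4pm,2pm,2pm) (4pm,2pm,3pm,3pm) (4pm,3pm,2pm,2pm) (4pm,4pm,2pm,2pm) (4pm,4pm,3pm,3pm) (5pm,2pm,3pm,3pm) (5pm,2pm,4pm,4pm) (5pm,3pm,2pm,2pm) (5pm,3pm,4pm,4pm) (5pm,4pm,2pm,2pm) (5pm,4pm,3pm,3pm) (6pm,2pm,3pm,3pm) (6pm,2pm,4pm,4pm) (6pm,3pm,2pm,2pm) (6pm,3pm,4pm,4pm) (6pm,4pm,2pm,2pm) (6pm,4pm,3pm,3pm) — 18.
VendorCall=6pm: (3pm,3pm,2pm,2pm) (3pm,4pm,2pm,2pm) (3pm,5pm,2pm,2pm) (4pm,2pm,3pm,3pm) (4pm,3pm,2pm,2pm) (4pm,4pm,2pm,2pm) (4pm,4pm,3pm,3pm) (4pm,5pm,2pm,2pm) (4pm,5pm,3pm,3pm) (5pm,2pm,3pm,3pm) (5pm,2pm,4pm,4pm) (5pm,3pm,2pm,2pm) (5pm,3pm,4pm,4pm) (5pm,4pm,2pm,2pm) (5pm,4pm,3pm,3pm) (5pm,5pm,2pm,2pm) (5pm,5pm,3pm,3pm) (5pm,5pm,4pm,4pm) (6pm,2pm,3pm,3pm) (6pm,2pm,4pm,4pm) (6pm,2pm,5pm,5pm) (6pm,3pm,2pm,2pm) (6pm,3pm,4pm,4pm) (6pm,3pm,5pm,5pm) (6pm,4pm,2pm,2pm) (6pm,4pm,3pm,3pm) (6pm,4pm,5pm,5pm) (6pm,5pm,2pm,2pm) (6pm,5pm,3pm,3pm) (6pm,5pm,4pm,4pm) — 30.
Summing: 7 + 18 + 30 = 55.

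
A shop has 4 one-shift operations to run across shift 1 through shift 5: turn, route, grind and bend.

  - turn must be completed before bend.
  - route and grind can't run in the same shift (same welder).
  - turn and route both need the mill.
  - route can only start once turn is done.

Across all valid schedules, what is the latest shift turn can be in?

shift 4

Downstream work caps turn at shift 4.
turn at shift 4 is achievable: bend -> shift 5, route -> shift 5, turn -> shift 4, grind -> shift 1.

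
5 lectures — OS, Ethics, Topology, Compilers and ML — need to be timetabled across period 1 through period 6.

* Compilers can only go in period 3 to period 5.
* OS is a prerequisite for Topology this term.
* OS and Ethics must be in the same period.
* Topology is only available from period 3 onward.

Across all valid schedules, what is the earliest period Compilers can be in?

Compilers is available from period 3; Compilers's own window allows nothing later than period 5.
Compilers at period 3 is achievable: ML -> period 1, Ethics -> period 1, OS -> period 1, Topology -> period 3, Compilers -> period 3.

period 3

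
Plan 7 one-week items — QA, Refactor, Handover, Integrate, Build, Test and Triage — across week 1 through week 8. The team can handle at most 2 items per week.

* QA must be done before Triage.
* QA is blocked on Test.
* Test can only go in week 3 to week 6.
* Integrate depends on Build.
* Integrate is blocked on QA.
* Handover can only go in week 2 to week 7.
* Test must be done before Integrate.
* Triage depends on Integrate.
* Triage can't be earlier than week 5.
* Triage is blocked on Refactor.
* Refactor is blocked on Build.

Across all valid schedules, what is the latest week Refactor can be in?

week 7

Precedence pushes Refactor to at least week 2; downstream work caps Refactor at week 7.
Refactor at week 7 is achievable: Integrate in week 5; QA in week 4; Triage in week 8; Build in week 1; Refactor in week 7; Test in week 3; Handover in week 2.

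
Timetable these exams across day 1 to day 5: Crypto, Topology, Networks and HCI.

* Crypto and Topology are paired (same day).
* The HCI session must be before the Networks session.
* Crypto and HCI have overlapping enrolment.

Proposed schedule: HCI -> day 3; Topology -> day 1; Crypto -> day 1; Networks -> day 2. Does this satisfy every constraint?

No. The HCI session must be before the Networks session is not satisfied.

The HCI session must be before the Networks session — violated.
Crypto and HCI have overlapping enrolment — holds.
Crypto and Topology are paired (same day) — holds.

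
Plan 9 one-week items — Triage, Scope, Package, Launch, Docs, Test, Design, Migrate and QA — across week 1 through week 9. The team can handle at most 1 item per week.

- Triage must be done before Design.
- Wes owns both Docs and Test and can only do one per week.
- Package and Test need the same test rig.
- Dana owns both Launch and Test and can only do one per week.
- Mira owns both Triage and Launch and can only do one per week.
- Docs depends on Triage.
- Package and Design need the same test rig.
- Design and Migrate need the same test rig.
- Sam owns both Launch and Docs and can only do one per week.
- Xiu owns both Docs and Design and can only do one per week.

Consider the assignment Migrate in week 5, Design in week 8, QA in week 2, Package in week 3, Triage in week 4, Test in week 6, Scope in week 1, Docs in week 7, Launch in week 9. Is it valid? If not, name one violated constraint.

Yes

Package and Design need the same test rig — holds.
Docs depends on Triage — holds.
Design and Migrate need the same test rig — holds.
Wes owns both Docs and Test and can only do one per week — holds.
Package and Test need the same test rig — holds.
Mira owns both Triage and Launch and can only do one per week — holds.
The team can handle at most 1 item per week — holds.
Dana owns both Launch and Test and can only do one per week — holds.
Triage must be done before Design — holds.
Sam owns both Launch and Docs and can only do one per week — holds.
Xiu owns both Docs and Design and can only do one per week — holds.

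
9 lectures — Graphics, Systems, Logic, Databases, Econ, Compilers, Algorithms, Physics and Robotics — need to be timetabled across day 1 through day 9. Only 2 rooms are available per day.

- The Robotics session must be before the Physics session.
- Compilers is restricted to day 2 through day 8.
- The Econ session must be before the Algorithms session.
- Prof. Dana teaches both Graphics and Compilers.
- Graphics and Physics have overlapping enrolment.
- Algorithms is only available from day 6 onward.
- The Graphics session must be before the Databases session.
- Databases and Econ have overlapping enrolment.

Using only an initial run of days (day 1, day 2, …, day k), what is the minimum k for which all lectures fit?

6 days

The precedence chain requires at least 2 distinct days.
With at most 2 per day and 9 lectures, at least 5 days are needed.
Algorithms can't be placed before day 6, so the schedule must run through at least day 6.
6 works (last occupied day: day 6): for example Physics=day 4, Compilers=day 2, Databases=day 2, Algorithms=day 6, Econ=day 1, Logic=day 4, Graphics=day 1, Systems=day 3, Robotics=day 3.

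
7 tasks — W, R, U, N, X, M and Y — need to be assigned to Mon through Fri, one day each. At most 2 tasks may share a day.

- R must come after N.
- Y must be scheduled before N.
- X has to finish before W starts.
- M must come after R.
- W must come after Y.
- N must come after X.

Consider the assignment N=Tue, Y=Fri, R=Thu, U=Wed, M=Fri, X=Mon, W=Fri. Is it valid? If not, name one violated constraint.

W must come after Y — violated.
At most 2 tasks may share a day — violated.
X has to finish before W starts — holds.
N must come after X — holds.
Y must be scheduled before N — violated.
R must come after N — holds.
M must come after R — holds.

No. At most 2 tasks may share a day is not satisfied.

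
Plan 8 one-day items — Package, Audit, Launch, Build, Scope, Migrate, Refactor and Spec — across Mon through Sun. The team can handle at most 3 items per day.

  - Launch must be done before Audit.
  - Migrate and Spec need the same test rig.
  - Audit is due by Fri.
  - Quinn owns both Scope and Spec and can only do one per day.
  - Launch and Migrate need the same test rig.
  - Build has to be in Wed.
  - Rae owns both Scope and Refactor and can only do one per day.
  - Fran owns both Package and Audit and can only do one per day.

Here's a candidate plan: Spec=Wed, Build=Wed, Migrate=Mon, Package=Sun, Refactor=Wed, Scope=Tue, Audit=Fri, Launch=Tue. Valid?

Audit is due by Fri — holds.
Fran owns both Package and Audit and can only do one per day — holds.
Build has to be in Wed — holds.
Rae owns both Scope and Refactor and can only do one per day — holds.
Launch must be done before Audit — holds.
Launch and Migrate need the same test rig — holds.
The team can handle at most 3 items per day — holds.
Migrate and Spec need the same test rig — holds.
Quinn owns both Scope and Spec and can only do one per day — holds.

Yes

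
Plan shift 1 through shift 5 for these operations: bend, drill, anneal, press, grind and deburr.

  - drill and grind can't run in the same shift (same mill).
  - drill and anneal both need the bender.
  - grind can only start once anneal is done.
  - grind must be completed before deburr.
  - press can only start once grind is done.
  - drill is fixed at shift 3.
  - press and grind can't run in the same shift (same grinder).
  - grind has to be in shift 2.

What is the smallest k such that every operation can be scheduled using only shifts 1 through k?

3

The precedence chain requires at least 3 distinct shifts.
3 works (last occupied shift: shift 3): for example drill=shift 3; bend=shift 1; press=shift 3; deburr=shift 3; anneal=shift 1; grind=shift 2.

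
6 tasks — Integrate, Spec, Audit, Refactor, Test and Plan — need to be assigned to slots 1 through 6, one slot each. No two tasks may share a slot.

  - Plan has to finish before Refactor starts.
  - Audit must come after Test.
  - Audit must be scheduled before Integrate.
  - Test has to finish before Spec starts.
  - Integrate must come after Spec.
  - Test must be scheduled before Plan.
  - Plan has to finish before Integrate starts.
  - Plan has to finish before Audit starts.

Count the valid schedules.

11

Splitting on Integrate: it can be 5 (3), 6 (8). Listing each branch's schedules as (Spec, Audit, Refactor, Test, Plan):
Integrate=5: (2,4,6,1,3) (3,4,6,1,2) (4,3,6,1,2) — 3.
Integrate=6: (2,4,5,1,3) (2,5,4,1,3) (3,4,5,1,2) (3,5,4,1,2) (4,3,5,1,2) (4,5,3,1,2) (5,3,4,1,2) (5,4,3,1,2) — 8.
Summing: 3 + 8 = 11.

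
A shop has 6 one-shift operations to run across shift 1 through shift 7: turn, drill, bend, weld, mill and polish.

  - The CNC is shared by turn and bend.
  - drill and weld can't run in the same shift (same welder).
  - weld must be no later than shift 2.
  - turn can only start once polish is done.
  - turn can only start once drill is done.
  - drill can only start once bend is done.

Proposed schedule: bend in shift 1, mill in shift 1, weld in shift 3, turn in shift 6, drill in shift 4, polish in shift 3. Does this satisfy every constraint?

No. weld must be no later than shift 2 is not satisfied.

The CNC is shared by turn and bend — holds.
drill can only start once bend is done — holds.
drill and weld can't run in the same shift (same welder) — holds.
turn can only start once drill is done — holds.
turn can only start once polish is done — holds.
weld must be no later than shift 2 — violated.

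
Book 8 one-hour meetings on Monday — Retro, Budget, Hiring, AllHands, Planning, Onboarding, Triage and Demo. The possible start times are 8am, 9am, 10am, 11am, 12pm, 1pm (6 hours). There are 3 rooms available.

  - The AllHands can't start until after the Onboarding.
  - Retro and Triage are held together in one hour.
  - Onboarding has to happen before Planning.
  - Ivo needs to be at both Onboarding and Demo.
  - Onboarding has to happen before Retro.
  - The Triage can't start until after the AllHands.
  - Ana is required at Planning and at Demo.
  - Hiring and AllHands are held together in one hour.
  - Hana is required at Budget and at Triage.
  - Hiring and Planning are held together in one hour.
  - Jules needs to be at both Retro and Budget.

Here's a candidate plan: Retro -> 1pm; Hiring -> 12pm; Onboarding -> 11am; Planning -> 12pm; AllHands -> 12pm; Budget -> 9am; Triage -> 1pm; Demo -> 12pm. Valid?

Hiring and AllHands are held together in one hour — holds.
The AllHands can't start until after the Onboarding — holds.
The Triage can't start until after the AllHands — holds.
Hana is required at Budget and at Triage — holds.
Ivo needs to be at both Onboarding and Demo — holds.
Onboarding has to happen before Retro — holds.
Retro and Triage are held together in one hour — holds.
There are 3 rooms available — violated.
Onboarding has to happen before Planning — holds.
Hiring and Planning are held together in one hour — holds.
Jules needs to be at both Retro and Budget — holds.
Ana is required at Planning and at Demo — violated.

No — it violates: Ana is required at Planning and at Demo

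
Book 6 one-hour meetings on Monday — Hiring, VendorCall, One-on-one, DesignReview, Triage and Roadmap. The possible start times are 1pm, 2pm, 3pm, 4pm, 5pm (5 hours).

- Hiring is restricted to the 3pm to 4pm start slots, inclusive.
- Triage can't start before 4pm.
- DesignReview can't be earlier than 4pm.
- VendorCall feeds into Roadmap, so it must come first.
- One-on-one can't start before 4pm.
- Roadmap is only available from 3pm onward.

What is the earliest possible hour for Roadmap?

3pm

Roadmap is available from 3pm.
Roadmap at 3pm is achievable: Triage=4pm; VendorCall=1pm; Roadmap=3pm; One-on-one=4pm; DesignReview=4pm; Hiring=3pm.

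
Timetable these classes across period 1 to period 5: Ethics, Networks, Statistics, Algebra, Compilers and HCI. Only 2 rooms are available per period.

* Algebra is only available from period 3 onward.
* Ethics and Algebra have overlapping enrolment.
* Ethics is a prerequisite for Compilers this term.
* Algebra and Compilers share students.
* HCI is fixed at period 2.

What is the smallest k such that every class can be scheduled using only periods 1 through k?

The precedence chain requires at least 2 distinct periods.
With at most 2 per period and 6 classes, at least 3 periods are needed.
Algebra can't be placed before period 3, so the schedule must run through at least period 3.
3 works (last occupied period: period 3): for example Statistics -> period 3; Algebra -> period 3; HCI -> period 2; Compilers -> period 2; Networks -> period 1; Ethics -> period 1.

3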